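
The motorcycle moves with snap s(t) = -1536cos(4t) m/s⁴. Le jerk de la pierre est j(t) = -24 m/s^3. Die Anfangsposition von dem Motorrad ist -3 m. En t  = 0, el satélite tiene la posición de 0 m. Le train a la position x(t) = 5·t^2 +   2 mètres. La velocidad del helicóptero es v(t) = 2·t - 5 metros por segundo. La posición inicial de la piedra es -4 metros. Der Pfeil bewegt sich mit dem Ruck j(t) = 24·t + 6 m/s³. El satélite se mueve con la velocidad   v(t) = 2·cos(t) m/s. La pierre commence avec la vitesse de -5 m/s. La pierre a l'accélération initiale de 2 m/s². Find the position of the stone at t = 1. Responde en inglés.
We need to integrate our jerk equation j(t) = -24 3 times. Finding the antiderivative of j(t) and using a(0) = 2: a(t) = 2 - 24·t. The antiderivative of acceleration is velocity. Using v(0) = -5, we get v(t) = -12·t^2 + 2·t - 5. Finding the antiderivative of v(t) and using x(0) = -4: x(t) = -4·t^3 + t^2 - 5·t - 4. From the given position equation x(t) = -4·t^3 + t^2 - 5·t - 4, we substitute t = 1 to get x = -12.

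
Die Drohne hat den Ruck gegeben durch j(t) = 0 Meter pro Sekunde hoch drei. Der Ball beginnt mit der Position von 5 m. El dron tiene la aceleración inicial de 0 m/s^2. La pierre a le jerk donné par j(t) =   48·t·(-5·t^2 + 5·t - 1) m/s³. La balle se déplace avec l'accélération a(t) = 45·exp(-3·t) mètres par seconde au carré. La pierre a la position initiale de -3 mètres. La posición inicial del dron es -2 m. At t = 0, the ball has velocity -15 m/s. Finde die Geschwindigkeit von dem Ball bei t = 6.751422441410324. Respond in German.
Ausgehend von der Beschleunigung a(t) = 45·exp(-3·t), nehmen wir 1 Integral. Mit ∫a(t)dt und Anwendung von v(0) = -15, finden wir v(t) = -15·exp(-3·t). Mit v(t) = -15·exp(-3·t) und Einsetzen von t = 6.751422441410324, finden wir v = -2.39758893223230E-8.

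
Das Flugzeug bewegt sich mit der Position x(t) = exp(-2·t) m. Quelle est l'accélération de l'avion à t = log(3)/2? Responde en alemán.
Um dies zu lösen, müssen wir 2 Ableitungen unserer Gleichung für die Position x(t) = exp(-2·t) nehmen. Mit d/dt von x(t) finden wir v(t) = -2·exp(-2·t). Durch Ableiten von der Geschwindigkeit erhalten wir die Beschleunigung: a(t) = 4·exp(-2·t). Aus der Gleichung für die Beschleunigung a(t) = 4·exp(-2·t), setzen wir t = log(3)/2 ein und erhalten a = 4/3.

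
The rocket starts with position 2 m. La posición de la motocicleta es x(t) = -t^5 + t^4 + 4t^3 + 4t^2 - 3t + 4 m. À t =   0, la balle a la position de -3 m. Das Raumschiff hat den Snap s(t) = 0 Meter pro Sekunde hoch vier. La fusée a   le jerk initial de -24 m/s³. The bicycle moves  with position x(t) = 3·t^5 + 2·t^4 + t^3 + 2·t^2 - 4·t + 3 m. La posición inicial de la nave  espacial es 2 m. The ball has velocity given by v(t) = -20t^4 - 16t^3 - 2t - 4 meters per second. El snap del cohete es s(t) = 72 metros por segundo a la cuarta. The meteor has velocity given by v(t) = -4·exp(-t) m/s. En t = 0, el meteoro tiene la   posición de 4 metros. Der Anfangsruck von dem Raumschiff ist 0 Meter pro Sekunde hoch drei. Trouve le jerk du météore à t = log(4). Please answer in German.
Um dies zu lösen, müssen wir 2 Ableitungen unserer Gleichung für die Geschwindigkeit v(t) = -4·exp(-t) nehmen. Mit d/dt von v(t) finden wir a(t) = 4·exp(-t). Durch Ableiten von der Beschleunigung erhalten wir den Ruck: j(t) = -4·exp(-t). Wir haben den Ruck j(t) = -4·exp(-t). Durch Einsetzen von t = log(4): j(log(4)) = -1.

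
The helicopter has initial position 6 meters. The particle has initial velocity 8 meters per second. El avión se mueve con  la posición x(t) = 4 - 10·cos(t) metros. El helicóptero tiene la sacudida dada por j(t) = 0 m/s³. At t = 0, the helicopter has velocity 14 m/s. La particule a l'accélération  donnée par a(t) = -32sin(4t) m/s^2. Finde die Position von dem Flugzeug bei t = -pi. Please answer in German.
Mit x(t) = 4 - 10·cos(t) und Einsetzen von t = -pi, finden wir x = 14.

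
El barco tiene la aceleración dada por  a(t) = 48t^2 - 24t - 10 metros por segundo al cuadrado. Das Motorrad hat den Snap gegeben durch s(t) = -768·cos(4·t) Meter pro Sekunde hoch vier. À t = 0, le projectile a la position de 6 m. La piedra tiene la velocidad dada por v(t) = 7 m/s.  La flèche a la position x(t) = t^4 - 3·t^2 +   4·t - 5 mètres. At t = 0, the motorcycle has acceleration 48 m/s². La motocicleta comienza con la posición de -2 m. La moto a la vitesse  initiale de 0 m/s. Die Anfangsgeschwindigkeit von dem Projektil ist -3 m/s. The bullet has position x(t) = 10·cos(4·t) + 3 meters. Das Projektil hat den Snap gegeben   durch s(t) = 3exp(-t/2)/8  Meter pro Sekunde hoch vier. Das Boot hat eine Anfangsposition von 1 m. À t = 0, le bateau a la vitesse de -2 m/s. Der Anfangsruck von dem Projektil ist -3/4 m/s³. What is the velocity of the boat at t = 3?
We must find the antiderivative of our acceleration equation a(t) = 48·t^2 - 24·t - 10 1 time. Finding the integral of a(t) and using v(0) = -2: v(t) = 16·t^3 - 12·t^2 - 10·t - 2. We have velocity v(t) = 16·t^3 - 12·t^2 - 10·t - 2. Substituting t = 3: v(3) = 292.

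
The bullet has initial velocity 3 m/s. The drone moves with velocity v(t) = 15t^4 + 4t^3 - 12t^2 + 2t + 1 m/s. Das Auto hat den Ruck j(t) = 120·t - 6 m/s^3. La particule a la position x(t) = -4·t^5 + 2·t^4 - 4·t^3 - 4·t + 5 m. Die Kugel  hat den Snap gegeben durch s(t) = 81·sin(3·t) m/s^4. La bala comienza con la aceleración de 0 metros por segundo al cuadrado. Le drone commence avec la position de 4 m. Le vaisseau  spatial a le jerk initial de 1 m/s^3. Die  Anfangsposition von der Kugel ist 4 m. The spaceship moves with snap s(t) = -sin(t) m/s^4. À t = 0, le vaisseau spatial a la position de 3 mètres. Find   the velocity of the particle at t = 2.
Starting from position x(t) = -4·t^5 + 2·t^4 - 4·t^3 - 4·t + 5, we take 1 derivative. Differentiating position, we get velocity: v(t) = -20·t^4 + 8·t^3 - 12·t^2 - 4. We have velocity v(t) = -20·t^4 + 8·t^3 - 12·t^2 - 4. Substituting t = 2: v(2) = -308.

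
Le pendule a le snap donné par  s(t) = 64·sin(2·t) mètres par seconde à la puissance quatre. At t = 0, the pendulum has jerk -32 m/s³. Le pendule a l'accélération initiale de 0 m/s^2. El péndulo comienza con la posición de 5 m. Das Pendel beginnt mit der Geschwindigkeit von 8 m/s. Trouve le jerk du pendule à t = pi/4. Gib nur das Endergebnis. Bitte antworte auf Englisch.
The answer is 0.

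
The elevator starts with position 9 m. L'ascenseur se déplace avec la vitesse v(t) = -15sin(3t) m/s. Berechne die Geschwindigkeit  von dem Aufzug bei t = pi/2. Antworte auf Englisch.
Using v(t) = -15·sin(3·t) and substituting t = pi/2, we find v = 15.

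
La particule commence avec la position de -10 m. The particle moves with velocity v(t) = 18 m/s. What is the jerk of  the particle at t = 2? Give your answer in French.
Pour résoudre ceci, nous devons prendre 2 dérivées de notre équation de la vitesse v(t) = 18. La dérivée de la vitesse donne l'accélération: a(t) = 0. En prenant d/dt de a(t), nous trouvons j(t) = 0. En utilisant j(t) = 0 et en substituant t = 2, nous trouvons j = 0.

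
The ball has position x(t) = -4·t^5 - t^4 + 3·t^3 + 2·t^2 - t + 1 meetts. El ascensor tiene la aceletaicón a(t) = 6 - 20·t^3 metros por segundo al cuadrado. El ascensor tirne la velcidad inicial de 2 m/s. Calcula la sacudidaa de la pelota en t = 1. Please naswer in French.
En partant de la position x(t) = -4·t^5 - t^4 + 3·t^3 + 2·t^2 - t + 1, nous prenons 3 dérivées. La dérivée de la position donne la vitesse: v(t) = -20·t^4 - 4·t^3 + 9·t^2 + 4·t - 1. La dérivée de la vitesse donne l'accélération: a(t) = -80·t^3 - 12·t^2 + 18·t + 4. La dérivée de l'accélération donne le jerk: j(t) = -240·t^2 - 24·t + 18. En utilisant j(t) = -240·t^2 - 24·t + 18 et en substituant t = 1, nous trouvons j = -246.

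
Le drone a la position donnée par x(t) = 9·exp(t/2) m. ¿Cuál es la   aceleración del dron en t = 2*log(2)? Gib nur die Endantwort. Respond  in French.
La réponse est 9/2.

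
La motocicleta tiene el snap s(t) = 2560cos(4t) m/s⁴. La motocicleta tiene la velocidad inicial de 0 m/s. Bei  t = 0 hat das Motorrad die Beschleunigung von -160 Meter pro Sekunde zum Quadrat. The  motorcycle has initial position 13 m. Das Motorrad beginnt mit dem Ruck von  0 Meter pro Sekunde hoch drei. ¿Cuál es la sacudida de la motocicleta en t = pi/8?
Debemos encontrar la integral de nuestra ecuación del snap s(t) = 2560·cos(4·t) 1 vez. Tomando ∫s(t)dt y aplicando j(0) = 0, encontramos j(t) = 640·sin(4·t). Tenemos la sacudida j(t) = 640·sin(4·t). Sustituyendo t = pi/8: j(pi/8) = 640.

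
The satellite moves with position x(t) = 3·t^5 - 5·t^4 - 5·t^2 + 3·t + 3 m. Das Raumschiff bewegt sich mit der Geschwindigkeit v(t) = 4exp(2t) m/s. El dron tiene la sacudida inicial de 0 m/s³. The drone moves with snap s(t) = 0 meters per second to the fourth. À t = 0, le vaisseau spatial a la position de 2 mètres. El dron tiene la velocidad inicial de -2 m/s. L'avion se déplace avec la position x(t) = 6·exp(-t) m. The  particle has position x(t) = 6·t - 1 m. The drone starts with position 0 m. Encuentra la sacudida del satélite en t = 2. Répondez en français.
Pour résoudre ceci, nous devons prendre 3 dérivées de notre équation de la position x(t) = 3·t^5 - 5·t^4 - 5·t^2 + 3·t + 3. En prenant d/dt de x(t), nous trouvons v(t) = 15·t^4 - 20·t^3 - 10·t + 3. En prenant d/dt de v(t), nous trouvons a(t) = 60·t^3 - 60·t^2 - 10. En dérivant l'accélération, nous obtenons le jerk: j(t) = 180·t^2 - 120·t. Nous avons le jerk j(t) = 180·t^2 - 120·t. En substituant t = 2: j(2) = 480.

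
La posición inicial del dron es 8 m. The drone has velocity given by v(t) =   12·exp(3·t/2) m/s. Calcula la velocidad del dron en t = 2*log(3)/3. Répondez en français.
En utilisant v(t) = 12·exp(3·t/2) et en substituant t = 2*log(3)/3, nous trouvons v = 36.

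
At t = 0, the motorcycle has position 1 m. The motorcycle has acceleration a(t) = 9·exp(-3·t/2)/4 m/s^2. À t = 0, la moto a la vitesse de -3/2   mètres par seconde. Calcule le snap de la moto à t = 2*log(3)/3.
En partant de l'accélération a(t) = 9·exp(-3·t/2)/4, nous prenons 2 dérivées. En dérivant l'accélération, nous obtenons le jerk: j(t) = -27·exp(-3·t/2)/8. La dérivée du jerk donne le snap: s(t) = 81·exp(-3·t/2)/16. De l'équation du snap s(t) = 81·exp(-3·t/2)/16, nous substituons t = 2*log(3)/3 pour obtenir s = 27/16.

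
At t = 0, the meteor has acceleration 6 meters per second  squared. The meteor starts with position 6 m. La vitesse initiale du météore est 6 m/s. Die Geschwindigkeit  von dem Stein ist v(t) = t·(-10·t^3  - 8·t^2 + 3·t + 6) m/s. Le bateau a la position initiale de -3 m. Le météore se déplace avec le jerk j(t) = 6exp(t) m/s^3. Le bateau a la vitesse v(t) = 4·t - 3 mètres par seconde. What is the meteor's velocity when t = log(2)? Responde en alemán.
Um dies zu lösen, müssen wir 2 Stammfunktionen unserer Gleichung für den Ruck j(t) = 6·exp(t) finden. Durch Integration von dem Ruck und Verwendung der Anfangsbedingung a(0) = 6, erhalten wir a(t) = 6·exp(t). Mit ∫a(t)dt und Anwendung von v(0) = 6, finden wir v(t) = 6·exp(t). Wir haben die Geschwindigkeit v(t) = 6·exp(t). Durch Einsetzen von t = log(2): v(log(2)) = 12.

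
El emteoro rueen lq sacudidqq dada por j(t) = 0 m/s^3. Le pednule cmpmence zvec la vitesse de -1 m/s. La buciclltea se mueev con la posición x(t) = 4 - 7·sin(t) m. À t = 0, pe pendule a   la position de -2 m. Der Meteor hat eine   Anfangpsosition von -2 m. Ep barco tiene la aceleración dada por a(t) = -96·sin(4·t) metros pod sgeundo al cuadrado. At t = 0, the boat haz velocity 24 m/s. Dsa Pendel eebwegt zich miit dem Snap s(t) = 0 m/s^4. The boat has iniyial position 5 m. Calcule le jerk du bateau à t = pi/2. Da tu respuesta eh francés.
En partant de l'accélération a(t) = -96·sin(4·t), nous prenons 1 dérivée. La dérivée de l'accélération donne le jerk: j(t) = -384·cos(4·t). De l'équation du jerk j(t) = -384·cos(4·t), nous substituons t = pi/2 pour obtenir j = -384.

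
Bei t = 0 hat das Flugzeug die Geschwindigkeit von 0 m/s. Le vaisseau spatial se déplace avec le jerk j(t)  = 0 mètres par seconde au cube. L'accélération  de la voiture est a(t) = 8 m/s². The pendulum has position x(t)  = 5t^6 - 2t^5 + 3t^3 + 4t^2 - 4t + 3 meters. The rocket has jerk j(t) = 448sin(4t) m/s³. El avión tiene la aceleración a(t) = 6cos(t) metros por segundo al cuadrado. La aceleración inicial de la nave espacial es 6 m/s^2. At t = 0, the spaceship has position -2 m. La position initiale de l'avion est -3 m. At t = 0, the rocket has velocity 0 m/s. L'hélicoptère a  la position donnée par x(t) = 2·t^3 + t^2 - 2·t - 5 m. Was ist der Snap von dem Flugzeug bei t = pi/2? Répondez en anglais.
To solve this, we need to take 2 derivatives of our acceleration equation a(t) = 6·cos(t). The derivative of acceleration gives jerk: j(t) = -6·sin(t). Taking d/dt of j(t), we find s(t) = -6·cos(t). Using s(t) = -6·cos(t) and substituting t = pi/2, we find s = 0.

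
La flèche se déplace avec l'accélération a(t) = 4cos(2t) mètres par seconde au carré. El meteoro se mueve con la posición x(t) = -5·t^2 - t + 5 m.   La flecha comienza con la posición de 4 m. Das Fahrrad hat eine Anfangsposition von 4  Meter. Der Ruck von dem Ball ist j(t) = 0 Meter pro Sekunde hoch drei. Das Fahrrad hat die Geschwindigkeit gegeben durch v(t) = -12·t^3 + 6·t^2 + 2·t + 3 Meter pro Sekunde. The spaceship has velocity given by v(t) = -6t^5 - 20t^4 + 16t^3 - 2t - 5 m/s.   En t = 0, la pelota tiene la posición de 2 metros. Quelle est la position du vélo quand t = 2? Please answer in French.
Nous devons intégrer notre équation de la vitesse v(t) = -12·t^3 + 6·t^2 + 2·t + 3 1 fois. En prenant ∫v(t)dt et en appliquant x(0) = 4, nous trouvons x(t) = -3·t^4 + 2·t^3 + t^2 + 3·t + 4. En utilisant x(t) = -3·t^4 + 2·t^3 + t^2 + 3·t + 4 et en substituant t = 2, nous trouvons x = -18.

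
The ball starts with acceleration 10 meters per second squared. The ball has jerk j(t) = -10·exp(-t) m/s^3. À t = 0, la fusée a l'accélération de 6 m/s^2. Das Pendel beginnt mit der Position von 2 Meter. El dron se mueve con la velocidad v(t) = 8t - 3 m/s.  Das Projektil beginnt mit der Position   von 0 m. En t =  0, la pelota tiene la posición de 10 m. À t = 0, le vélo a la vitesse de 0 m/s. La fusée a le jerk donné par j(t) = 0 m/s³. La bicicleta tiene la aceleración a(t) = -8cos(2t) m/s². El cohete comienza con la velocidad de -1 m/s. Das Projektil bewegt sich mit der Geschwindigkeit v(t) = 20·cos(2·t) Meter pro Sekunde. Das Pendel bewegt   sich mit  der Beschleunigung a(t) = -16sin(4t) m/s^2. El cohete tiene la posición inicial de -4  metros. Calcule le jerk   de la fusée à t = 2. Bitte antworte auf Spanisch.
Tenemos la sacudida j(t) = 0. Sustituyendo t = 2: j(2) = 0.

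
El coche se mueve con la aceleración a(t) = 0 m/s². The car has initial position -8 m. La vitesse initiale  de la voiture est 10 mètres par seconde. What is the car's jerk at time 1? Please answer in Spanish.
Partiendo de la aceleración a(t) = 0, tomamos 1 derivada. Tomando d/dt de a(t), encontramos j(t) = 0. Tenemos la sacudida j(t) = 0. Sustituyendo t = 1: j(1) = 0.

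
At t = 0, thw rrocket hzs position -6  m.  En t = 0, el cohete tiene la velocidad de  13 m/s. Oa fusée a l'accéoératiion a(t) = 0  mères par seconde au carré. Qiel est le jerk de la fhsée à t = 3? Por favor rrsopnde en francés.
En partant de l'accélération a(t) = 0, nous prenons 1 dérivée. En dérivant l'accélération, nous obtenons le jerk: j(t) = 0. De l'équation du jerk j(t) = 0, nous substituons t = 3 pour obtenir j = 0.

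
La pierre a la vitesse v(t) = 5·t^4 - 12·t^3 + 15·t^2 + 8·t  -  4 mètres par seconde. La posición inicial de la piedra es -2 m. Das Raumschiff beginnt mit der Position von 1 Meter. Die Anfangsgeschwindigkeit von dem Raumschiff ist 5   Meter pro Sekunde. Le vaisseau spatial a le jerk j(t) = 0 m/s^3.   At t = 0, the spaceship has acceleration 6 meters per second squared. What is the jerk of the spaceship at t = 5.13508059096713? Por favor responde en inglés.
We have jerk j(t) = 0. Substituting t = 5.13508059096713: j(5.13508059096713) = 0.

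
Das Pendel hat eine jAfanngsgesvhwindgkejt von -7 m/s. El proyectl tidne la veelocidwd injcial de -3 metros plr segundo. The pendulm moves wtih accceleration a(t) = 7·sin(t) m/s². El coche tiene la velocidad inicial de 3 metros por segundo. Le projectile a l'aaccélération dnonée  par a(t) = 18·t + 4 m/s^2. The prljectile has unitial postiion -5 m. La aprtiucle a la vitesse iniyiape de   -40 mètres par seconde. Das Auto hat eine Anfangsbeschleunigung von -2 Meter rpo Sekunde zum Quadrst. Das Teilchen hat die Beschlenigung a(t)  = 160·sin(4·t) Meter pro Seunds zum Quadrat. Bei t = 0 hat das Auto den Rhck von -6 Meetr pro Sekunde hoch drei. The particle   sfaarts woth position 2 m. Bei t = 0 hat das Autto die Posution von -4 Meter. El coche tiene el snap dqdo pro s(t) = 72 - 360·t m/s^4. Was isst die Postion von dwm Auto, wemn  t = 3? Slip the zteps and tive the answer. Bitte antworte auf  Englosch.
x(3) = -517.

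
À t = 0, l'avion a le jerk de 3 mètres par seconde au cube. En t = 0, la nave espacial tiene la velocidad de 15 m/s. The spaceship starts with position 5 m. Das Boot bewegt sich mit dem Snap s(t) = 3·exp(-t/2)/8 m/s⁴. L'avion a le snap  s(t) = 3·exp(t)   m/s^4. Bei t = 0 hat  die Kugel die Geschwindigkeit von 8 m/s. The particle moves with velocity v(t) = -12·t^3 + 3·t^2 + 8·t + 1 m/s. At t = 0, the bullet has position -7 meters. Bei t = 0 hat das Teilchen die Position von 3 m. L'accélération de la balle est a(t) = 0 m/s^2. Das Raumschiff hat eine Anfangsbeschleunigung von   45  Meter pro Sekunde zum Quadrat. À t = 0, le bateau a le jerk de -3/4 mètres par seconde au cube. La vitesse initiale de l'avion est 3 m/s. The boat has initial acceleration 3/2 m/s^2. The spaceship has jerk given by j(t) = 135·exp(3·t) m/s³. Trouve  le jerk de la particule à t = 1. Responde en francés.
Pour résoudre ceci, nous devons prendre 2 dérivées de notre équation de la vitesse v(t) = -12·t^3 + 3·t^2 + 8·t + 1. La dérivée de la vitesse donne l'accélération: a(t) = -36·t^2 + 6·t + 8. En prenant d/dt de a(t), nous trouvons j(t) = 6 - 72·t. De l'équation du jerk j(t) = 6 - 72·t, nous substituons t = 1 pour obtenir j = -66.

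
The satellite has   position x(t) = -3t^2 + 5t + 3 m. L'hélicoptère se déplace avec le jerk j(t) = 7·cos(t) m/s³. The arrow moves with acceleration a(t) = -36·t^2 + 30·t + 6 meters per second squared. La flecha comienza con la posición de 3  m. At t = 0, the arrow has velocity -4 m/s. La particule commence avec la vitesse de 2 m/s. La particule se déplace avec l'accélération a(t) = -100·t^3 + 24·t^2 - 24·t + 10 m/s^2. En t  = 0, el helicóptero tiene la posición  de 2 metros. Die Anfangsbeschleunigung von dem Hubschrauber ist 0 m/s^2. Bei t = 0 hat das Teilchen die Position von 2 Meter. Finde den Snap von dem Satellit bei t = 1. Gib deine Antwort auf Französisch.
Nous devons dériver notre équation de la position x(t) = -3·t^2 + 5·t + 3 4 fois. En prenant d/dt de x(t), nous trouvons v(t) = 5 - 6·t. En prenant d/dt de v(t), nous trouvons a(t) = -6. En dérivant l'accélération, nous obtenons le jerk: j(t) = 0. La dérivée du jerk donne le snap: s(t) = 0. De l'équation du snap s(t) = 0, nous substituons t = 1 pour obtenir s = 0.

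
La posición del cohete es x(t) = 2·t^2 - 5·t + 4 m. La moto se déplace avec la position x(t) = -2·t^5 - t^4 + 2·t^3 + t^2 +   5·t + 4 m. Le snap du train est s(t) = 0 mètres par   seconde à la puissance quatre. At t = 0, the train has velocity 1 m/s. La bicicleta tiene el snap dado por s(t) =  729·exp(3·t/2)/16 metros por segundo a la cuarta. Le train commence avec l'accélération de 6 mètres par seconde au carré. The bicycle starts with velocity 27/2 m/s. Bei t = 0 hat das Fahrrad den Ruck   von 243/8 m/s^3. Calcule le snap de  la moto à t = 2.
En partant de la position x(t) = -2·t^5 - t^4 + 2·t^3 + t^2 + 5·t + 4, nous prenons 4 dérivées. La dérivée de la position donne la vitesse: v(t) = -10·t^4 - 4·t^3 + 6·t^2 + 2·t + 5. En prenant d/dt de v(t), nous trouvons a(t) = -40·t^3 - 12·t^2 + 12·t + 2. En dérivant l'accélération, nous obtenons le jerk: j(t) = -120·t^2 - 24·t + 12. En prenant d/dt de j(t), nous trouvons s(t) = -240·t - 24. De l'équation du snap s(t) = -240·t - 24, nous substituons t = 2 pour obtenir s = -504.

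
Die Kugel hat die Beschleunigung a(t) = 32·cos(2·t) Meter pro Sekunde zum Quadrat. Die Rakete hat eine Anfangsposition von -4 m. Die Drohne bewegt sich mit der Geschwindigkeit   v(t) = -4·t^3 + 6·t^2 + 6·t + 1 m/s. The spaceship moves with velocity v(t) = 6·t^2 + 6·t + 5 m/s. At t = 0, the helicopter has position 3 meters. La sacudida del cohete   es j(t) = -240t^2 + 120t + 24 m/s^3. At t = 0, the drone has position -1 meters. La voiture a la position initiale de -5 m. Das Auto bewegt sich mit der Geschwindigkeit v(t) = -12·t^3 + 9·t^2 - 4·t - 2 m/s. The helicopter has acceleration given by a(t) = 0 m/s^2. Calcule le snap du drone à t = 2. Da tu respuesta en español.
Para resolver esto, necesitamos tomar 3 derivadas de nuestra ecuación de la velocidad v(t) = -4·t^3 + 6·t^2 + 6·t + 1. Derivando la velocidad, obtenemos la aceleración: a(t) = -12·t^2 + 12·t + 6. Derivando la aceleración, obtenemos la sacudida: j(t) = 12 - 24·t. Derivando la sacudida, obtenemos el snap: s(t) = -24. Usando s(t) = -24 y sustituyendo t = 2, encontramos s = -24.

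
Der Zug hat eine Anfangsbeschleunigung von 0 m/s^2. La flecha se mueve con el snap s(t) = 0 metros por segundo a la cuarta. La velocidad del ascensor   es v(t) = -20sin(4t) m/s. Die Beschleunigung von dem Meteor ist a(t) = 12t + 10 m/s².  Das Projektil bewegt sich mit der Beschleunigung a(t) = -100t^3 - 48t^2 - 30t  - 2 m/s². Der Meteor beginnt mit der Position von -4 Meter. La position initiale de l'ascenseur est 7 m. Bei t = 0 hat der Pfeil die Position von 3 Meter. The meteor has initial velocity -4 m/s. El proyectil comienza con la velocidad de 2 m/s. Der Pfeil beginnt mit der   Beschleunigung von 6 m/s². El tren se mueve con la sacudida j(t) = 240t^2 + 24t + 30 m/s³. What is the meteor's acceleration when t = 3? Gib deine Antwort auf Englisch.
From the given acceleration equation a(t) = 12·t + 10, we substitute t = 3 to get a = 46.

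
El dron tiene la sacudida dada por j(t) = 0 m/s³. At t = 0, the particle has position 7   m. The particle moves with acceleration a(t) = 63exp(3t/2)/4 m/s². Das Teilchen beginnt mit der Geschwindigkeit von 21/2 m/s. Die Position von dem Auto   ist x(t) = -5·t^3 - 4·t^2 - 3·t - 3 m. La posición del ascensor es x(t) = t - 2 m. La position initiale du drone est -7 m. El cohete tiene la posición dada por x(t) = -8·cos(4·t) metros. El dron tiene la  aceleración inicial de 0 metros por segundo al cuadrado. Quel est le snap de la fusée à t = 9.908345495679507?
Nous devons dériver notre équation de la position x(t) = -8·cos(4·t) 4 fois. La dérivée de la position donne la vitesse: v(t) = 32·sin(4·t). En prenant d/dt de v(t), nous trouvons a(t) = 128·cos(4·t). La dérivée de l'accélération donne le jerk: j(t) = -512·sin(4·t). La dérivée du jerk donne le snap: s(t) = -2048·cos(4·t). Nous avons le snap s(t) = -2048·cos(4·t). En substituant t = 9.908345495679507: s(9.908345495679507) = 728.111578386358.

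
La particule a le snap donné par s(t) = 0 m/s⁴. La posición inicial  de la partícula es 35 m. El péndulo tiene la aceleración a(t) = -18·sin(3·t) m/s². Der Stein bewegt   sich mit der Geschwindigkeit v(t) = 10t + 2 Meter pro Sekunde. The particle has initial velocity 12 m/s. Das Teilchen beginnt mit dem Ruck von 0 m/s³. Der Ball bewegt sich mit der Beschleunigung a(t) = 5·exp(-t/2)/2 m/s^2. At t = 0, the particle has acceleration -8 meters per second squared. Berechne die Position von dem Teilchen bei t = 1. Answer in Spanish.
Necesitamos integrar nuestra ecuación del snap s(t) = 0 4 veces. La antiderivada del snap es la sacudida. Usando j(0) = 0, obtenemos j(t) = 0. Tomando ∫j(t)dt y aplicando a(0) = -8, encontramos a(t) = -8. La integral de la aceleración es la velocidad. Usando v(0) = 12, obtenemos v(t) = 12 - 8·t. Tomando ∫v(t)dt y aplicando x(0) = 35, encontramos x(t) = -4·t^2 + 12·t + 35. Usando x(t) = -4·t^2 + 12·t + 35 y sustituyendo t = 1, encontramos x = 43.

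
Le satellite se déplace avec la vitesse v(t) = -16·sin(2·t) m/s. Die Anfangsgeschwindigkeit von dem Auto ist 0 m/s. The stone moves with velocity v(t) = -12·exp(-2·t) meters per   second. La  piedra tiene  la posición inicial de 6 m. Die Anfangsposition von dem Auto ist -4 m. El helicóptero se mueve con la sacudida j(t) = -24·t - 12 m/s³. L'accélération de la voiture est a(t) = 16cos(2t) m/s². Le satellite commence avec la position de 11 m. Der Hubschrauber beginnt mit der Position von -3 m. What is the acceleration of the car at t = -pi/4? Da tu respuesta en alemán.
Mit a(t) = 16·cos(2·t) und Einsetzen von t = -pi/4, finden wir a = 0.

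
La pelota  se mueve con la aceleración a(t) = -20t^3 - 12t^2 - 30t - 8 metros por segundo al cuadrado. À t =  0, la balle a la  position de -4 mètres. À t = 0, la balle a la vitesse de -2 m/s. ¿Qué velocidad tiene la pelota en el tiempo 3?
Para resolver esto, necesitamos tomar 1 antiderivada de nuestra ecuación de la aceleración a(t) = -20·t^3 - 12·t^2 - 30·t - 8. La antiderivada de la aceleración es la velocidad. Usando v(0) = -2, obtenemos v(t) = -5·t^4 - 4·t^3 - 15·t^2 - 8·t - 2. De la ecuación de la velocidad v(t) = -5·t^4 - 4·t^3 - 15·t^2 - 8·t - 2, sustituimos t = 3 para obtener v = -674.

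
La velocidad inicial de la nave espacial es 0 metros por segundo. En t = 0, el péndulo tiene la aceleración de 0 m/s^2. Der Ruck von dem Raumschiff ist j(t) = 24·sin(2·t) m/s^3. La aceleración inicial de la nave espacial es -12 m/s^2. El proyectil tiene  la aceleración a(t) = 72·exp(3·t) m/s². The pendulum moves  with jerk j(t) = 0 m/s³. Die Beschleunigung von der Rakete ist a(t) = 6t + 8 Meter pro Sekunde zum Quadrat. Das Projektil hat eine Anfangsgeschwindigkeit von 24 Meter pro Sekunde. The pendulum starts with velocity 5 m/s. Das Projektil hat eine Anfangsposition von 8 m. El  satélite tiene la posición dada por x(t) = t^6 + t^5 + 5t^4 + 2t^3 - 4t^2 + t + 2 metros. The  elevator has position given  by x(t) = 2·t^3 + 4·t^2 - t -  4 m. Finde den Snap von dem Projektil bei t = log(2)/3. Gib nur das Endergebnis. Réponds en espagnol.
El snap en t = log(2)/3 es s = 1296.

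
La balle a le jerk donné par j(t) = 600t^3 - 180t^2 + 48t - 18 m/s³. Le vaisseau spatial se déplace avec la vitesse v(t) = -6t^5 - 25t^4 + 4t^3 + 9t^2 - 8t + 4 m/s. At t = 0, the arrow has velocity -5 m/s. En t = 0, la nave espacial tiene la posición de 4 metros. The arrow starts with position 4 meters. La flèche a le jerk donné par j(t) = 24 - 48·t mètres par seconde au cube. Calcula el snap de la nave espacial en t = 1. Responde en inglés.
We must differentiate our velocity equation v(t) = -6·t^5 - 25·t^4 + 4·t^3 + 9·t^2 - 8·t + 4 3 times. Taking d/dt of v(t), we find a(t) = -30·t^4 - 100·t^3 + 12·t^2 + 18·t - 8. The derivative of acceleration gives jerk: j(t) = -120·t^3 - 300·t^2 + 24·t + 18. Taking d/dt of j(t), we find s(t) = -360·t^2 - 600·t + 24. Using s(t) = -360·t^2 - 600·t + 24 and substituting t = 1, we find s = -936.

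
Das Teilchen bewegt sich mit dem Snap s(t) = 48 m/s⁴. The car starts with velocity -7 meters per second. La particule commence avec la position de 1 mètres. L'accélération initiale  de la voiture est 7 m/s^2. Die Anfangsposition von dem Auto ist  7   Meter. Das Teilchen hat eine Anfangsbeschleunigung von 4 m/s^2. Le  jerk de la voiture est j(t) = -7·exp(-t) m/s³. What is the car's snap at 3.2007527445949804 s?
Starting from jerk j(t) = -7·exp(-t), we take 1 derivative. Taking d/dt of j(t), we find s(t) = 7·exp(-t). Using s(t) = 7·exp(-t) and substituting t = 3.2007527445949804, we find s = 0.285120723966226.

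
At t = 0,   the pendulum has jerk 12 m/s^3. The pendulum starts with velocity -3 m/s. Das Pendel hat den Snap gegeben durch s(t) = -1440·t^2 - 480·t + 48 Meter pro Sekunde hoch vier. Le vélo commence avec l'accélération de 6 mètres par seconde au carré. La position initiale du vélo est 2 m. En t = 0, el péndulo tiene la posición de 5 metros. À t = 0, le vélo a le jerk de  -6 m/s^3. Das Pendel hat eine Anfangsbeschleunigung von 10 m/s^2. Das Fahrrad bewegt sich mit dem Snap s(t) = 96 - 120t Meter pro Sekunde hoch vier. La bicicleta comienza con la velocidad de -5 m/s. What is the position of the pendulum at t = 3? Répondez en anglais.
To solve this, we need to take 4 antiderivatives of our snap equation s(t) = -1440·t^2 - 480·t + 48. The antiderivative of snap, with j(0) = 12, gives jerk: j(t) = -480·t^3 - 240·t^2 + 48·t + 12. Taking ∫j(t)dt and applying a(0) = 10, we find a(t) = -120·t^4 - 80·t^3 + 24·t^2 + 12·t + 10. Taking ∫a(t)dt and applying v(0) = -3, we find v(t) = -24·t^5 - 20·t^4 + 8·t^3 + 6·t^2 + 10·t - 3. The antiderivative of velocity, with x(0) = 5, gives position: x(t) = -4·t^6 - 4·t^5 + 2·t^4 + 2·t^3 + 5·t^2 - 3·t + 5. Using x(t) = -4·t^6 - 4·t^5 + 2·t^4 + 2·t^3 + 5·t^2 - 3·t + 5 and substituting t = 3, we find x = -3631.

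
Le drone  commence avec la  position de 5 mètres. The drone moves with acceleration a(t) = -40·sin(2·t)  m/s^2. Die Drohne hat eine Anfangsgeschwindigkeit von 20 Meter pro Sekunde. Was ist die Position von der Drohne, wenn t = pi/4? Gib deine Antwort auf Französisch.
En partant de l'accélération a(t) = -40·sin(2·t), nous prenons 2 intégrales. La primitive de l'accélération est la vitesse. En utilisant v(0) = 20, nous obtenons v(t) = 20·cos(2·t). La primitive de la vitesse, avec x(0) = 5, donne la position: x(t) = 10·sin(2·t) + 5. Nous avons la position x(t) = 10·sin(2·t) + 5. En substituant t = pi/4: x(pi/4) = 15.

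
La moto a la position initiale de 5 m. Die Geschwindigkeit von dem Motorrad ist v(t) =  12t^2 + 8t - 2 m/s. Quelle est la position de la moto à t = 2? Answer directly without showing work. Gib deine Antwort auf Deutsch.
Bei t = 2, x = 49.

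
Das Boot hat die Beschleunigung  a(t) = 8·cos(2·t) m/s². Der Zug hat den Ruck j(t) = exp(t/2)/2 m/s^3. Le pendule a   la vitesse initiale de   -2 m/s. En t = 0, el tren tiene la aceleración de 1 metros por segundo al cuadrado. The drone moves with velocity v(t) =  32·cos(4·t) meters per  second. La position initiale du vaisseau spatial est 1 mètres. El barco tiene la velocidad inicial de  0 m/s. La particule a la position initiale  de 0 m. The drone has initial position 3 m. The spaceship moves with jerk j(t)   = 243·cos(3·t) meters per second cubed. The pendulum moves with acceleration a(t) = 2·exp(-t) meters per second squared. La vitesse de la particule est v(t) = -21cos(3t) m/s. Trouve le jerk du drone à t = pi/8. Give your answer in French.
Nous devons dériver notre équation de la vitesse v(t) = 32·cos(4·t) 2 fois. En prenant d/dt de v(t), nous trouvons a(t) = -128·sin(4·t). En dérivant l'accélération, nous obtenons le jerk: j(t) = -512·cos(4·t). De l'équation du jerk j(t) = -512·cos(4·t), nous substituons t = pi/8 pour obtenir j = 0.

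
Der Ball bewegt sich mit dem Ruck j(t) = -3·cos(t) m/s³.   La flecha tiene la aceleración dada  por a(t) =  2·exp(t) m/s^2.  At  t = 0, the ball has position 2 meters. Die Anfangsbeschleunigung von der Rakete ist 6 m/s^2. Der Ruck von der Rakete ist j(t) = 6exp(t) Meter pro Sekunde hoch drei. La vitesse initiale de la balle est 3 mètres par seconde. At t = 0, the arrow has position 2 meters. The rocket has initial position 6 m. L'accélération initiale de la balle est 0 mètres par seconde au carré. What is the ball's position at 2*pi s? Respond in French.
En partant du jerk j(t) = -3·cos(t), nous prenons 3 primitives. La primitive du jerk, avec a(0) = 0, donne l'accélération: a(t) = -3·sin(t). La primitive de l'accélération, avec v(0) = 3, donne la vitesse: v(t) = 3·cos(t). L'intégrale de la vitesse est la position. En utilisant x(0) = 2, nous obtenons x(t) = 3·sin(t) + 2. De l'équation de la position x(t) = 3·sin(t) + 2, nous substituons t = 2*pi pour obtenir x = 2.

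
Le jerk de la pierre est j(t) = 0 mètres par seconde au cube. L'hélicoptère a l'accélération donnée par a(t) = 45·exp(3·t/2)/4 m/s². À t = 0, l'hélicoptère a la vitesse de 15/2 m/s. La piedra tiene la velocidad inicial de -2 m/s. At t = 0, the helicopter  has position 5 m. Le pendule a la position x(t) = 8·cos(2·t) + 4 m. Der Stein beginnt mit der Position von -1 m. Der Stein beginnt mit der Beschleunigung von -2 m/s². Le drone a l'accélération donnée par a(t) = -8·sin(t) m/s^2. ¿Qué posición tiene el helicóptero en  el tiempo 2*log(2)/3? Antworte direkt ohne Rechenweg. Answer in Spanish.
En t = 2*log(2)/3, x = 10.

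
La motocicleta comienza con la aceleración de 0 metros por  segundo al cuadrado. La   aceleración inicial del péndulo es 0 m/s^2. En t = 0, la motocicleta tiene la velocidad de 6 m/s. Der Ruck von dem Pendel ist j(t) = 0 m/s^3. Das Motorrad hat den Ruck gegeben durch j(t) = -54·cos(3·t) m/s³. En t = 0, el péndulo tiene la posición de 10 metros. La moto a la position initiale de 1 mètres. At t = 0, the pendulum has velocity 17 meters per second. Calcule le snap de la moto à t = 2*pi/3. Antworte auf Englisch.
Starting from jerk j(t) = -54·cos(3·t), we take 1 derivative. The derivative of jerk gives snap: s(t) = 162·sin(3·t). From the given snap equation s(t) = 162·sin(3·t), we substitute t = 2*pi/3 to get s = 0.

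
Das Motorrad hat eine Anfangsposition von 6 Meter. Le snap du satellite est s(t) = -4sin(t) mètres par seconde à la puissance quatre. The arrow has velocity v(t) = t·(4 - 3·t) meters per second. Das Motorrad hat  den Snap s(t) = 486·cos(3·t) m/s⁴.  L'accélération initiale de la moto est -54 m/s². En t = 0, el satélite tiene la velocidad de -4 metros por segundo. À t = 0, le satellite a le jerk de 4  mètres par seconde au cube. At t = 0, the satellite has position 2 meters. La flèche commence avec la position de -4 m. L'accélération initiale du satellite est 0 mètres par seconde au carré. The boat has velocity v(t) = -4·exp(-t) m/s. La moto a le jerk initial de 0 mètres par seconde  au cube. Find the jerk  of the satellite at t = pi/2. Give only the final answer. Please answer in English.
At t = pi/2, j = 0.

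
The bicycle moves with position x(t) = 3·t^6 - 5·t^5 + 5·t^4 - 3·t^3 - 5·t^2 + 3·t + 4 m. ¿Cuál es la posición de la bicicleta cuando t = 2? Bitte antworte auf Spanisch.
Usando x(t) = 3·t^6 - 5·t^5 + 5·t^4 - 3·t^3 - 5·t^2 + 3·t + 4 y sustituyendo t = 2, encontramos x = 78.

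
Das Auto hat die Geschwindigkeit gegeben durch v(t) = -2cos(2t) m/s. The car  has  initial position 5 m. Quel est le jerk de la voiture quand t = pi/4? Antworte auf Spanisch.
Para resolver esto, necesitamos tomar 2 derivadas de nuestra ecuación de la velocidad v(t) = -2·cos(2·t). La derivada de la velocidad da la aceleración: a(t) = 4·sin(2·t). La derivada de la aceleración da la sacudida: j(t) = 8·cos(2·t). De la ecuación de la sacudida j(t) = 8·cos(2·t), sustituimos t = pi/4 para obtener j = 0.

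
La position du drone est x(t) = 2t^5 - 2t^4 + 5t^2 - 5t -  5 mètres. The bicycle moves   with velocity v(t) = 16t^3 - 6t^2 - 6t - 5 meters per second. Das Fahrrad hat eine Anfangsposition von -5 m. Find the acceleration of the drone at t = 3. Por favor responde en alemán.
Um dies zu lösen, müssen wir 2 Ableitungen unserer Gleichung für die Position x(t) = 2·t^5 - 2·t^4 + 5·t^2 - 5·t - 5 nehmen. Durch Ableiten von der Position erhalten wir die Geschwindigkeit: v(t) = 10·t^4 - 8·t^3 + 10·t - 5. Durch Ableiten von der Geschwindigkeit erhalten wir die Beschleunigung: a(t) = 40·t^3 - 24·t^2 + 10. Wir haben die Beschleunigung a(t) = 40·t^3 - 24·t^2 + 10. Durch Einsetzen von t = 3: a(3) = 874.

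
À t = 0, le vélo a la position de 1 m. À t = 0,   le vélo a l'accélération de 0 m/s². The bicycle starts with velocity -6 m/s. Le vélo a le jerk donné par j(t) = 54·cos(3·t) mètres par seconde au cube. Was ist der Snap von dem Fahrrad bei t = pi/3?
Wir müssen unsere Gleichung für den Ruck j(t) = 54·cos(3·t) 1-mal ableiten. Die Ableitung von dem Ruck ergibt den Snap: s(t) = -162·sin(3·t). Wir haben den Snap s(t) = -162·sin(3·t). Durch Einsetzen von t = pi/3: s(pi/3) = 0.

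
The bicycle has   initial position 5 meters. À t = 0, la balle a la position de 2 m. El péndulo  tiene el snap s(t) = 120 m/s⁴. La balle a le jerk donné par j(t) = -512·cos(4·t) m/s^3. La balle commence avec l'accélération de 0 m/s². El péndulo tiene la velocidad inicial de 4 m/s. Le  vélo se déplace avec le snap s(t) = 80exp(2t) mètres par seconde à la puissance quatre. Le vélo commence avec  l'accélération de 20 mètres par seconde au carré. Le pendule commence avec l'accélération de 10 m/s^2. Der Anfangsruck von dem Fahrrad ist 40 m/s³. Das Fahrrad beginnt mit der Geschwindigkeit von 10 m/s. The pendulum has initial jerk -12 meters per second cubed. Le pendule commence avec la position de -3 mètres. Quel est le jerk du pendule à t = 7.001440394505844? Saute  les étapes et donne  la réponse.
À t = 7.001440394505844, j = 828.172847340701.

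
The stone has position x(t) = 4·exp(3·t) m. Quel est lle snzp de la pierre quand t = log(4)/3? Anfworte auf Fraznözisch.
En partant de la position x(t) = 4·exp(3·t), nous prenons 4 dérivées. En prenant d/dt de x(t), nous trouvons v(t) = 12·exp(3·t). En prenant d/dt de v(t), nous trouvons a(t) = 36·exp(3·t). En dérivant l'accélération, nous obtenons le jerk: j(t) = 108·exp(3·t). En prenant d/dt de j(t), nous trouvons s(t) = 324·exp(3·t). De l'équation du snap s(t) = 324·exp(3·t), nous substituons t = log(4)/3 pour obtenir s = 1296.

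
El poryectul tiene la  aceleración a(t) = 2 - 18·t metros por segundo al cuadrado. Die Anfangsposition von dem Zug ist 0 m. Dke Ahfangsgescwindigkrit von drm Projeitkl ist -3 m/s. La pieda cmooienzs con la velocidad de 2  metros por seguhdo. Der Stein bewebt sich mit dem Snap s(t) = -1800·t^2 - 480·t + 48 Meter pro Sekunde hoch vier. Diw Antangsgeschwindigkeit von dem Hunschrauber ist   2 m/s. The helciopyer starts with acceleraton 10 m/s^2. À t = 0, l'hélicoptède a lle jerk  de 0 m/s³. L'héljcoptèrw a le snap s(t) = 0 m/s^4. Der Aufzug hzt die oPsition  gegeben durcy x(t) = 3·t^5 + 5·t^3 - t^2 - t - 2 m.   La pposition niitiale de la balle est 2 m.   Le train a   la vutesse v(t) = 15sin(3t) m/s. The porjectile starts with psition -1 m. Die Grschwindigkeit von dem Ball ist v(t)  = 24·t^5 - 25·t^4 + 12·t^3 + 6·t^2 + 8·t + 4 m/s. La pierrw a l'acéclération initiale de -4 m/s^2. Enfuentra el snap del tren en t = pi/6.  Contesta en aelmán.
Ausgehend von der Geschwindigkeit v(t) = 15·sin(3·t), nehmen wir 3 Ableitungen. Durch Ableiten von der Geschwindigkeit erhalten wir die Beschleunigung: a(t) = 45·cos(3·t). Durch Ableiten von der Beschleunigung erhalten wir den Ruck: j(t) = -135·sin(3·t). Durch Ableiten von dem Ruck erhalten wir den Snap: s(t) = -405·cos(3·t). Wir haben den Snap s(t) = -405·cos(3·t). Durch Einsetzen von t = pi/6: s(pi/6) = 0.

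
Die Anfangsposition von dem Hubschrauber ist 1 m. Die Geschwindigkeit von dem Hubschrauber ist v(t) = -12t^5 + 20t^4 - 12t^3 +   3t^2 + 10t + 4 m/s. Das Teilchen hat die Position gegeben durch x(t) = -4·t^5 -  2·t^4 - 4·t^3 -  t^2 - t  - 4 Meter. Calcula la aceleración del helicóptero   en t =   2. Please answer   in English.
Starting from velocity v(t) = -12·t^5 + 20·t^4 - 12·t^3 + 3·t^2 + 10·t + 4, we take 1 derivative. Taking d/dt of v(t), we find a(t) = -60·t^4 + 80·t^3 - 36·t^2 + 6·t + 10. We have acceleration a(t) = -60·t^4 + 80·t^3 - 36·t^2 + 6·t + 10. Substituting t = 2: a(2) = -442.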